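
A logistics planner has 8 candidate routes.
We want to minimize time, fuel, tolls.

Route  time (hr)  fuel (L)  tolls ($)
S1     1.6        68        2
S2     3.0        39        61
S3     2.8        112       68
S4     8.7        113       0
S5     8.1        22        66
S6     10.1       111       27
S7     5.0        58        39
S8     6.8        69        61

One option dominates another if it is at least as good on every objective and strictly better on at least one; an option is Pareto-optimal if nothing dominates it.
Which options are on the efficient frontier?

S1: not dominated (best time).
S2: not dominated.
S3: dominated by S1 (time 1.6≤2.8, fuel 68≤112, tolls 2≤68).
S4: not dominated (best tolls).
S5: not dominated (best fuel).
S6: dominated by S1 (time 1.6≤10.1, fuel 68≤111, tolls 2≤27).
S7: not dominated.
S8: dominated by S1 (time 1.6≤6.8, fuel 68≤69, tolls 2≤61).

S1, S2, S4, S5, S7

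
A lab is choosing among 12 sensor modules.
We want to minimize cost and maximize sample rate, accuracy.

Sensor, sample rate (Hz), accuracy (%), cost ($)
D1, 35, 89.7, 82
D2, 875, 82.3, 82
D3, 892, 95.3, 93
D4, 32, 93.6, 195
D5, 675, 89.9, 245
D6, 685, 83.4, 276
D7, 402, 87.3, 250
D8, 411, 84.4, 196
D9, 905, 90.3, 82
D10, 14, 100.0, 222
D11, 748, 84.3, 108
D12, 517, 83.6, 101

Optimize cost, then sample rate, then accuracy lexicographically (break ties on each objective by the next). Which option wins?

D9

First minimize cost: best is 82, kept {D1, D2, D9}.
Then maximize sample rate: best is 905, kept {D9}.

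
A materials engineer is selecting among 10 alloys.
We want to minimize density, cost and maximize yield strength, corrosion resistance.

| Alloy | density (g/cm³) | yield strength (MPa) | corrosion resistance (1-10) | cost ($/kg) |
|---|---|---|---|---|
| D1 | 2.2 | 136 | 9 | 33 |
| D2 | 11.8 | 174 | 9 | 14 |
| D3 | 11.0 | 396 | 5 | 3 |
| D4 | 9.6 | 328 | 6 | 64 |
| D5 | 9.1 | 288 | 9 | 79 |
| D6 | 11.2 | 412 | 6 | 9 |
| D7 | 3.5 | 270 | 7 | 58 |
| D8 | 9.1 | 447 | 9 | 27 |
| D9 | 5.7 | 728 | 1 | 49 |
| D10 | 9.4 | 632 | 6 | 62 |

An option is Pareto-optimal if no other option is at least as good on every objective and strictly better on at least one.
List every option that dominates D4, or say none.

D8: density 9.1≤9.6, yield strength 447≥328, corrosion resistance 9≥6, cost 27≤64 — dominates D4.
D10: density 9.4≤9.6, yield strength 632≥328, corrosion resistance 6≥6, cost 62≤64 — dominates D4.
Others (D1, D2, D3, D5, D6, D7, D9) are each worse than D4 on at least one objective.

D8, D10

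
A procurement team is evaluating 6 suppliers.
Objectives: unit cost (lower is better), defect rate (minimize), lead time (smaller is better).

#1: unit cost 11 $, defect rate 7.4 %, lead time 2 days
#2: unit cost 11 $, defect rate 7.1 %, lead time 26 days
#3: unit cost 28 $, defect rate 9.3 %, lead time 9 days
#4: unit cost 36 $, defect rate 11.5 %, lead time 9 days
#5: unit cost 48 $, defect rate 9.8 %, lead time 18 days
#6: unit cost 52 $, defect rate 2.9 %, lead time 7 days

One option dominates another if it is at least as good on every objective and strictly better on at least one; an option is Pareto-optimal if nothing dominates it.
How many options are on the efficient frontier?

#1: not dominated (best lead time).
#2: not dominated.
#3: dominated by #1 (unit cost 11≤28, defect rate 7.4≤9.3, lead time 2≤9).
#4: dominated by #1 (unit cost 11≤36, defect rate 7.4≤11.5, lead time 2≤9).
#5: dominated by #1 (unit cost 11≤48, defect rate 7.4≤9.8, lead time 2≤18).
#6: not dominated (best defect rate).
Pareto-optimal: #1, #2, #6 → 3.

3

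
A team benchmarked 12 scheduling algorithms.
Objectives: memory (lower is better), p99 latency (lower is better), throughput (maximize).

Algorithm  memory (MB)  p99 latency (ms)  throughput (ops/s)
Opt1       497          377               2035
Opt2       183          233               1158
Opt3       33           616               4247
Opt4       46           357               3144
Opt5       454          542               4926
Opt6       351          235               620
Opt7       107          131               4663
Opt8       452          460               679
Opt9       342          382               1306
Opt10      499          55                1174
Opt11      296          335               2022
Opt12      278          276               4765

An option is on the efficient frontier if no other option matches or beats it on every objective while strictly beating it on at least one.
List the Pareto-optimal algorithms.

Opt1: dominated by Opt4 (memory 46≤497, p99 latency 357≤377, throughput 3144≥2035).
Opt2: dominated by Opt7 (memory 107≤183, p99 latency 131≤233, throughput 4663≥1158).
Opt3: not dominated (best memory).
Opt4: not dominated.
Opt5: not dominated (best throughput).
Opt6: dominated by Opt2 (memory 183≤351, p99 latency 233≤235, throughput 1158≥620).
Opt7: not dominated.
Opt8: dominated by Opt2 (memory 183≤452, p99 latency 233≤460, throughput 1158≥679).
Opt9: dominated by Opt4 (memory 46≤342, p99 latency 357≤382, throughput 3144≥1306).
Opt10: not dominated (best p99 latency).
Opt11: dominated by Opt7 (memory 107≤296, p99 latency 131≤335, throughput 4663≥2022).
Opt12: not dominated.

Opt3, Opt4, Opt5, Opt7, Opt10, Opt12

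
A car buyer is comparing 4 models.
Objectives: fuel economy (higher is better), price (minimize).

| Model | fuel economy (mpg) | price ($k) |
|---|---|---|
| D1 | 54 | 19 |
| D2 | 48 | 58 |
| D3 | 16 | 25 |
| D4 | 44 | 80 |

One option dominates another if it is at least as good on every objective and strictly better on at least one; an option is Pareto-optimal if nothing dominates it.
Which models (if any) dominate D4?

D1: fuel economy 54≥44, price 19≤80 — dominates D4.
D2: fuel economy 48≥44, price 58≤80 — dominates D4.
Others (D3) are each worse than D4 on at least one objective.

D1, D2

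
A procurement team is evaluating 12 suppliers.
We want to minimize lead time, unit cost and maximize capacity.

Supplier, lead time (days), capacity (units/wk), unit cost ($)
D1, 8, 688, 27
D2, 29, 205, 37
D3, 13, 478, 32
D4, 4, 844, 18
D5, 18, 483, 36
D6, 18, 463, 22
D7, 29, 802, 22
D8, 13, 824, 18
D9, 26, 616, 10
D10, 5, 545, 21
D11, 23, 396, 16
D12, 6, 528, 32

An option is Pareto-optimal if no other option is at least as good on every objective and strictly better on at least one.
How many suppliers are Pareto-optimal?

D1: dominated by D4 (lead time 4≤8, capacity 844≥688, unit cost 18≤27).
D2: dominated by D1 (lead time 8≤29, capacity 688≥205, unit cost 27≤37).
D3: dominated by D1 (lead time 8≤13, capacity 688≥478, unit cost 27≤32).
D4: not dominated (best lead time).
D5: dominated by D1 (lead time 8≤18, capacity 688≥483, unit cost 27≤36).
D6: dominated by D4 (lead time 4≤18, capacity 844≥463, unit cost 18≤22).
D7: dominated by D4 (lead time 4≤29, capacity 844≥802, unit cost 18≤22).
D8: dominated by D4 (lead time 4≤13, capacity 844≥824, unit cost 18≤18).
D9: not dominated (best unit cost).
D10: dominated by D4 (lead time 4≤5, capacity 844≥545, unit cost 18≤21).
D11: not dominated.
D12: dominated by D4 (lead time 4≤6, capacity 844≥528, unit cost 18≤32).
Pareto-optimal: D4, D9, D11 → 3.

3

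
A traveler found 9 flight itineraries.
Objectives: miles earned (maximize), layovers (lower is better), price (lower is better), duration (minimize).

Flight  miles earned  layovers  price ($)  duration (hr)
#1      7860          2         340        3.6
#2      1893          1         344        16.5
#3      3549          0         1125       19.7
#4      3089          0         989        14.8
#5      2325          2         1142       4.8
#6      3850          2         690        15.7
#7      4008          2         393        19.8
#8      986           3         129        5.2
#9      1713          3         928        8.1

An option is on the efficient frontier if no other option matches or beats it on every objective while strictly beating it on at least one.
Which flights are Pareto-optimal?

#1: not dominated (best miles earned).
#2: not dominated.
#3: not dominated.
#4: not dominated.
#5: dominated by #1 (miles earned 7860≥2325, layovers 2≤2, price 340≤1142, duration 3.6≤4.8).
#6: dominated by #1 (miles earned 7860≥3850, layovers 2≤2, price 340≤690, duration 3.6≤15.7).
#7: dominated by #1 (miles earned 7860≥4008, layovers 2≤2, price 340≤393, duration 3.6≤19.8).
#8: not dominated (best price).
#9: dominated by #1 (miles earned 7860≥1713, layovers 2≤3, price 340≤928, duration 3.6≤8.1).

#1, #2, #3, #4, #8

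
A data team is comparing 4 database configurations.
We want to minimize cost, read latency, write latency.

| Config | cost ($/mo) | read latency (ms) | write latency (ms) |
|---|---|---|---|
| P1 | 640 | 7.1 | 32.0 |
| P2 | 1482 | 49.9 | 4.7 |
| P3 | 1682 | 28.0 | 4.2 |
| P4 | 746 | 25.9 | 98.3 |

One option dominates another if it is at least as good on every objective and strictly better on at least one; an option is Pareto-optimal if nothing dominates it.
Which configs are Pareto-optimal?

P1: not dominated (best cost).
P2: not dominated.
P3: not dominated (best write latency).
P4: dominated by P1 (cost 640≤746, read latency 7.1≤25.9, write latency 32.0≤98.3).

P1, P2, P3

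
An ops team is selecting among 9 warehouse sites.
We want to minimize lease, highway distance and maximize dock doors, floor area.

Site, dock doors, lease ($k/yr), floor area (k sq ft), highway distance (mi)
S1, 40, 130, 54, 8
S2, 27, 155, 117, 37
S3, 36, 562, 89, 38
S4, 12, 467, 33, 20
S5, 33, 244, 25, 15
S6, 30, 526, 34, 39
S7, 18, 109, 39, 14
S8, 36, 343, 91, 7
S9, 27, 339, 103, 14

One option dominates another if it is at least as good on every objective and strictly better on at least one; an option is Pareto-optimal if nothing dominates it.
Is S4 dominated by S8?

S8 vs S4: dock doors 36≥12, lease 343≤467, floor area 91≥33, highway distance 7≤20 — S8 is at least as good on every objective with at least one strict improvement.

Yes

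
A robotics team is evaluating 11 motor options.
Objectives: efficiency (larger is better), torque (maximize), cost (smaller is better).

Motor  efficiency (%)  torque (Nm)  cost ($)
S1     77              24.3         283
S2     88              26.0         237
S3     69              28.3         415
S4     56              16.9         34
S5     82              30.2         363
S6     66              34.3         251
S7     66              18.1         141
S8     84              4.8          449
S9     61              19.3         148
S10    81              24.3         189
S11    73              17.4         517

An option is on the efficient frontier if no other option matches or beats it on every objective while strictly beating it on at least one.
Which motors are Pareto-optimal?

S1: dominated by S2 (efficiency 88≥77, torque 26.0≥24.3, cost 237≤283).
S2: not dominated (best efficiency).
S3: dominated by S5 (efficiency 82≥69, torque 30.2≥28.3, cost 363≤415).
S4: not dominated (best cost).
S5: not dominated.
S6: not dominated (best torque).
S7: not dominated.
S8: dominated by S2 (efficiency 88≥84, torque 26.0≥4.8, cost 237≤449).
S9: not dominated.
S10: not dominated.
S11: dominated by S1 (efficiency 77≥73, torque 24.3≥17.4, cost 283≤517).

S2, S4, S5, S6, S7, S9, S10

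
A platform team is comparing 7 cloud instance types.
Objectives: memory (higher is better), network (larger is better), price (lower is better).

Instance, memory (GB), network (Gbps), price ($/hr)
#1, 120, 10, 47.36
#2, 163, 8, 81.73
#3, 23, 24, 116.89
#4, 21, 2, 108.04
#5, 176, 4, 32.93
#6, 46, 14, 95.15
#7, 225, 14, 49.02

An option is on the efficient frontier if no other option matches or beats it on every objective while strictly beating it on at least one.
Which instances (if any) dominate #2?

#7

#7: memory 225≥163, network 14≥8, price 49.02≤81.73 — dominates #2.
Others (#1, #3, #4, #5, #6) are each worse than #2 on at least one objective.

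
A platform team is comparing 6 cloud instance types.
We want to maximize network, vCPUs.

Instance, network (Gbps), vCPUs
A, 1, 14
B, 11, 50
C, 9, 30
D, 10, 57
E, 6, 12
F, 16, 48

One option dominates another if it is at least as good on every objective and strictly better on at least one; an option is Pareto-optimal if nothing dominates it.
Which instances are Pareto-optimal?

B, D, F

A: dominated by B (network 11≥1, vCPUs 50≥14).
B: not dominated.
C: dominated by B (network 11≥9, vCPUs 50≥30).
D: not dominated (best vCPUs).
E: dominated by B (network 11≥6, vCPUs 50≥12).
F: not dominated (best network).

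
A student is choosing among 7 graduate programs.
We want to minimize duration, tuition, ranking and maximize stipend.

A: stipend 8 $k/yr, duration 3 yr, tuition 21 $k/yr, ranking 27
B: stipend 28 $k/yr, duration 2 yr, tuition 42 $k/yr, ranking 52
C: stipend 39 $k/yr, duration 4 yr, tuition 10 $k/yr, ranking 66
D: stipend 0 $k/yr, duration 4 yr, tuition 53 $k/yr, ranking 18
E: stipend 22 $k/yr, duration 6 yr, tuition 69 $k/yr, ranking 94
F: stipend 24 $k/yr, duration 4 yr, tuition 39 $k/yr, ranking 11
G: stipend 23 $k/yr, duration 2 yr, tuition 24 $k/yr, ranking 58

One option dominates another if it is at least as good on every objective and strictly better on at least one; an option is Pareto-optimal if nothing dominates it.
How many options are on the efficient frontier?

A: not dominated.
B: not dominated.
C: not dominated (best stipend).
D: dominated by F (stipend 24≥0, duration 4≤4, tuition 39≤53, ranking 11≤18).
E: dominated by B (stipend 28≥22, duration 2≤6, tuition 42≤69, ranking 52≤94).
F: not dominated (best ranking).
G: not dominated.
Pareto-optimal: A, B, C, F, G → 5.

5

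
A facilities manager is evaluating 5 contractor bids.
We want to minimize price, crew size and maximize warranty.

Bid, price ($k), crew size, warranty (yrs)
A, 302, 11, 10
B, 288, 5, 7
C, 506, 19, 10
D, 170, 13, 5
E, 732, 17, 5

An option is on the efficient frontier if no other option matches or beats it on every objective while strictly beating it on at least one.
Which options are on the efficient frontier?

A: not dominated.
B: not dominated (best crew size).
C: dominated by A (price 302≤506, crew size 11≤19, warranty 10≥10).
D: not dominated (best price).
E: dominated by A (price 302≤732, crew size 11≤17, warranty 10≥5).

A, B, D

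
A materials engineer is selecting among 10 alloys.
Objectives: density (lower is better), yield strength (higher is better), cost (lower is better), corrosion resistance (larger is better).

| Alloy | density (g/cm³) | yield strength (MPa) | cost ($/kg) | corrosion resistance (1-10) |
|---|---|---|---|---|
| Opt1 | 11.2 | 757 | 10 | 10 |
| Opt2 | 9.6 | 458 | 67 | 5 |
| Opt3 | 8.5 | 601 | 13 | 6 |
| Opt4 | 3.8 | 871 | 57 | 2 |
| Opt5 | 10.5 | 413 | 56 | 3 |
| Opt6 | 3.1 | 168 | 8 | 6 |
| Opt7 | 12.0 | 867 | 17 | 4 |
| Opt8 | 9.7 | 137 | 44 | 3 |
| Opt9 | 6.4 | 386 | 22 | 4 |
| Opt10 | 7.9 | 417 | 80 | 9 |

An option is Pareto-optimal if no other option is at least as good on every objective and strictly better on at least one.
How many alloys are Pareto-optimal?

7

Opt1: not dominated (best corrosion resistance).
Opt2: dominated by Opt3 (density 8.5≤9.6, yield strength 601≥458, cost 13≤67, corrosion resistance 6≥5).
Opt3: not dominated.
Opt4: not dominated (best yield strength).
Opt5: dominated by Opt3 (density 8.5≤10.5, yield strength 601≥413, cost 13≤56, corrosion resistance 6≥3).
Opt6: not dominated (best density).
Opt7: not dominated.
Opt8: dominated by Opt3 (density 8.5≤9.7, yield strength 601≥137, cost 13≤44, corrosion resistance 6≥3).
Opt9: not dominated.
Opt10: not dominated.
Pareto-optimal: Opt1, Opt3, Opt4, Opt6, Opt7, Opt9, Opt10 → 7.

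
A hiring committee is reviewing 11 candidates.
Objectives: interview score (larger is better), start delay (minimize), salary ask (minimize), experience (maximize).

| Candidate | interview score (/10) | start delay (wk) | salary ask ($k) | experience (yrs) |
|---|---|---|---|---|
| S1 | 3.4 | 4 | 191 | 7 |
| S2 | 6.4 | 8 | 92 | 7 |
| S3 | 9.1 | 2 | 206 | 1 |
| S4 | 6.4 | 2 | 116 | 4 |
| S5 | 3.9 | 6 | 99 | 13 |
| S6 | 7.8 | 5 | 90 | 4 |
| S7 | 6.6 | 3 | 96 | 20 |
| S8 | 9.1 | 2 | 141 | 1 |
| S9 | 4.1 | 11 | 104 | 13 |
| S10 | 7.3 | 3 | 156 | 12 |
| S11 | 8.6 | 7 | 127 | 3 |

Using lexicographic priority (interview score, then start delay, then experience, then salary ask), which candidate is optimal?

First maximize interview score: best is 9.1, kept {S3, S8}.
Then minimize start delay: best is 2, kept {S3, S8}.
Then maximize experience: best is 1, kept {S3, S8}.
Then minimize salary ask: best is 141, kept {S8}.

S8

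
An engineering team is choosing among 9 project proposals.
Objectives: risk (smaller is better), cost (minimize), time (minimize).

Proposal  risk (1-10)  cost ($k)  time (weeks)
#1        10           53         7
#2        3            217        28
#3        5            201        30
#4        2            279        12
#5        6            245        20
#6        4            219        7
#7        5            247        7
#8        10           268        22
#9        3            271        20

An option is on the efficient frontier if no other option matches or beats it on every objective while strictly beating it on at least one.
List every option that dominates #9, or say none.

#1: worse on risk (10 vs 3).
#2: worse on time (28 vs 20).
#3: worse on risk (5 vs 3).
#4: worse on cost (279 vs 271).
#5: worse on risk (6 vs 3).
#6: worse on risk (4 vs 3).
#7: worse on risk (5 vs 3).
#8: worse on risk (10 vs 3).
No option dominates #9.

none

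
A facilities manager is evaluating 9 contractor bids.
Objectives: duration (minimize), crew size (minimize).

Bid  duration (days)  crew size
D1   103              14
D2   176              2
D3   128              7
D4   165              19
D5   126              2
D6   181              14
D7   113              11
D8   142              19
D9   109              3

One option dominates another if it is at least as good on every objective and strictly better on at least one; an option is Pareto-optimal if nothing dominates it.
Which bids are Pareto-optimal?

D1, D5, D9

D1: not dominated (best duration).
D2: dominated by D5 (duration 126≤176, crew size 2≤2).
D3: dominated by D5 (duration 126≤128, crew size 2≤7).
D4: dominated by D1 (duration 103≤165, crew size 14≤19).
D5: not dominated.
D6: dominated by D1 (duration 103≤181, crew size 14≤14).
D7: dominated by D9 (duration 109≤113, crew size 3≤11).
D8: dominated by D1 (duration 103≤142, crew size 14≤19).
D9: not dominated.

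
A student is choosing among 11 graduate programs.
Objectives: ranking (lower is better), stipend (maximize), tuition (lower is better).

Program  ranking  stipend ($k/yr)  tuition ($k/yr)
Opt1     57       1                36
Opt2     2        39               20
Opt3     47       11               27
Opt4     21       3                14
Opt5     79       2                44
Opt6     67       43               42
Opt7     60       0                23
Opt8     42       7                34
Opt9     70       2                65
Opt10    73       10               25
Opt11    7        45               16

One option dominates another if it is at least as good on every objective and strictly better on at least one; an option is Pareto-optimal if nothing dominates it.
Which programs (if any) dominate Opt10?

Opt2, Opt11

Opt2: ranking 2≤73, stipend 39≥10, tuition 20≤25 — dominates Opt10.
Opt11: ranking 7≤73, stipend 45≥10, tuition 16≤25 — dominates Opt10.
Others (Opt1, Opt3, Opt4, Opt5, Opt6, Opt7, Opt8, Opt9) are each worse than Opt10 on at least one objective.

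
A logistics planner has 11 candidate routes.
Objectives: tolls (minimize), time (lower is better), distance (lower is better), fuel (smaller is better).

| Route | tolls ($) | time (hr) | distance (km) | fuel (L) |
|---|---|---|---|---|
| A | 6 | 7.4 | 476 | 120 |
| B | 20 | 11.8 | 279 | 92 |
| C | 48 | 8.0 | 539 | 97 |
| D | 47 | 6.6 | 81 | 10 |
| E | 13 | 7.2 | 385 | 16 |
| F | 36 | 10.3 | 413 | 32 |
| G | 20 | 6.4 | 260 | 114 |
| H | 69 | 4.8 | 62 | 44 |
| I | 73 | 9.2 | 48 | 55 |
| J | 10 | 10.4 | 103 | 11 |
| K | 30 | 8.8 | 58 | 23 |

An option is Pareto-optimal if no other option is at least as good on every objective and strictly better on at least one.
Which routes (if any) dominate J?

A: worse on distance (476 vs 103).
B: worse on tolls (20 vs 10).
C: worse on tolls (48 vs 10).
D: worse on tolls (47 vs 10).
E: worse on tolls (13 vs 10).
F: worse on tolls (36 vs 10).
G: worse on tolls (20 vs 10).
H: worse on tolls (69 vs 10).
I: worse on tolls (73 vs 10).
K: worse on tolls (30 vs 10).
No option dominates J.

none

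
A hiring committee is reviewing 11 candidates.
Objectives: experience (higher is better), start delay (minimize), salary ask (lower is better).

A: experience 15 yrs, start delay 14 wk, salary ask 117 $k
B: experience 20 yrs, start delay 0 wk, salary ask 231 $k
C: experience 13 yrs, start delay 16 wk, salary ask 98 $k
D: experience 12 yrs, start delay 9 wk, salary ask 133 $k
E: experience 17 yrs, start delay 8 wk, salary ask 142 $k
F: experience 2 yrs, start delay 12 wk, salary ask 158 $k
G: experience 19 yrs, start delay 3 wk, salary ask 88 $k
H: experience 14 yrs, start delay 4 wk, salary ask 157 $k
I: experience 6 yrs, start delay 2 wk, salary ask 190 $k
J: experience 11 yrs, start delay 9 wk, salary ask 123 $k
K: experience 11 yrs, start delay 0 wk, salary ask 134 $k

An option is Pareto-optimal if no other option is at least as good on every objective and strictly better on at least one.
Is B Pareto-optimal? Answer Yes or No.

Yes

A: worse on experience (15 vs 20).
C: worse on experience (13 vs 20).
D: worse on experience (12 vs 20).
E: worse on experience (17 vs 20).
F: worse on experience (2 vs 20).
G: worse on experience (19 vs 20).
H: worse on experience (14 vs 20).
I: worse on experience (6 vs 20).
J: worse on experience (11 vs 20).
K: worse on experience (11 vs 20).
No option is at least as good as B on every objective and strictly better on one.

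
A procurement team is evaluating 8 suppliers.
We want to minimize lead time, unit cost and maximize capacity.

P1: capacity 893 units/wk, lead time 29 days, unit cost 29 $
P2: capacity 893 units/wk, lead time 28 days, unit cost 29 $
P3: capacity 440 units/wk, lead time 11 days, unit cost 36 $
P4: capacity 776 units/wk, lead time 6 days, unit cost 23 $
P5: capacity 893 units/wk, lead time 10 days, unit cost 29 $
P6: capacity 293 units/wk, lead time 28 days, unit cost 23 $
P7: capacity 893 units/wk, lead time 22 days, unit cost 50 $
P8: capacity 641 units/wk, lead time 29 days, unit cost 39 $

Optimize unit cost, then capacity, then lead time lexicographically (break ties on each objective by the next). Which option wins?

P4

First minimize unit cost: best is 23, kept {P4, P6}.
Then maximize capacity: best is 776, kept {P4}.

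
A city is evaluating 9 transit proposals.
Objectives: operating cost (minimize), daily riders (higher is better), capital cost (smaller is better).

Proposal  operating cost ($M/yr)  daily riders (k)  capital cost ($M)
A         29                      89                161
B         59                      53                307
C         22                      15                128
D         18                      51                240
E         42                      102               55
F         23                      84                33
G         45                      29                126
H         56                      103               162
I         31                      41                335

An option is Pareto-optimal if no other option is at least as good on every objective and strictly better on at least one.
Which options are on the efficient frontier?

A, C, D, E, F, H

A: not dominated.
B: dominated by A (operating cost 29≤59, daily riders 89≥53, capital cost 161≤307).
C: not dominated.
D: not dominated (best operating cost).
E: not dominated.
F: not dominated (best capital cost).
G: dominated by E (operating cost 42≤45, daily riders 102≥29, capital cost 55≤126).
H: not dominated (best daily riders).
I: dominated by A (operating cost 29≤31, daily riders 89≥41, capital cost 161≤335).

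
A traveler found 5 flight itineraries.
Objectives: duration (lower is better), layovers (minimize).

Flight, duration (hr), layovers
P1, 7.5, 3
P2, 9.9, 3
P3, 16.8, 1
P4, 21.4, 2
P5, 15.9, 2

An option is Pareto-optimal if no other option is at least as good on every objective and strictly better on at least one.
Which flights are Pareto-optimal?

P1, P3, P5

P1: not dominated (best duration).
P2: dominated by P1 (duration 7.5≤9.9, layovers 3≤3).
P3: not dominated (best layovers).
P4: dominated by P3 (duration 16.8≤21.4, layovers 1≤2).
P5: not dominated.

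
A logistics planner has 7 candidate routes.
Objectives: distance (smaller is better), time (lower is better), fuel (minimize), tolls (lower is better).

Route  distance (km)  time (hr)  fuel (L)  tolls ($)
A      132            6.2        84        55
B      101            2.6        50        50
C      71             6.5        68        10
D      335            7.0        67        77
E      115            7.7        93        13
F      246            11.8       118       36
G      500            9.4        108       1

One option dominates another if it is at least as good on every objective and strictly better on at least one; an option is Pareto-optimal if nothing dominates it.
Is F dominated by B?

No

B vs F: B is worse on tolls (50 vs 36), so it does not dominate F.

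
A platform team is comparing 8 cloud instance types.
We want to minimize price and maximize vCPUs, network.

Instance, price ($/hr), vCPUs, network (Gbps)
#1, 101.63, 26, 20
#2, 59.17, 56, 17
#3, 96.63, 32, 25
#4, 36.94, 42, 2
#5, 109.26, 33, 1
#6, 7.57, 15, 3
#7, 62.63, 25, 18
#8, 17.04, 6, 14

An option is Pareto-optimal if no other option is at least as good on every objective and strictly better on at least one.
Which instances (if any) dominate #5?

#2, #4

#2: price 59.17≤109.26, vCPUs 56≥33, network 17≥1 — dominates #5.
#4: price 36.94≤109.26, vCPUs 42≥33, network 2≥1 — dominates #5.
Others (#1, #3, #6, #7, #8) are each worse than #5 on at least one objective.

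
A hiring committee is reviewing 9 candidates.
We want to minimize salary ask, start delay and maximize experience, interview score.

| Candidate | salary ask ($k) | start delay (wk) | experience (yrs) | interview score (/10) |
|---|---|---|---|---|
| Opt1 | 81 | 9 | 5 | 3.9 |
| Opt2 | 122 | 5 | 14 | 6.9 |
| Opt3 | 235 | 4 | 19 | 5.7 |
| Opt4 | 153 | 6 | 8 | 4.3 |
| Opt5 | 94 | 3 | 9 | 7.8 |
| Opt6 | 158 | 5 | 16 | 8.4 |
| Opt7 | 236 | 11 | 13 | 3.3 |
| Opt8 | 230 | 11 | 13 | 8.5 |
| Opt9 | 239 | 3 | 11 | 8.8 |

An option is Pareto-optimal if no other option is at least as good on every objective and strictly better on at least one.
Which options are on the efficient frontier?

Opt1, Opt2, Opt3, Opt5, Opt6, Opt8, Opt9

Opt1: not dominated (best salary ask).
Opt2: not dominated.
Opt3: not dominated (best experience).
Opt4: dominated by Opt2 (salary ask 122≤153, start delay 5≤6, experience 14≥8, interview score 6.9≥4.3).
Opt5: not dominated.
Opt6: not dominated.
Opt7: dominated by Opt2 (salary ask 122≤236, start delay 5≤11, experience 14≥13, interview score 6.9≥3.3).
Opt8: not dominated.
Opt9: not dominated (best interview score).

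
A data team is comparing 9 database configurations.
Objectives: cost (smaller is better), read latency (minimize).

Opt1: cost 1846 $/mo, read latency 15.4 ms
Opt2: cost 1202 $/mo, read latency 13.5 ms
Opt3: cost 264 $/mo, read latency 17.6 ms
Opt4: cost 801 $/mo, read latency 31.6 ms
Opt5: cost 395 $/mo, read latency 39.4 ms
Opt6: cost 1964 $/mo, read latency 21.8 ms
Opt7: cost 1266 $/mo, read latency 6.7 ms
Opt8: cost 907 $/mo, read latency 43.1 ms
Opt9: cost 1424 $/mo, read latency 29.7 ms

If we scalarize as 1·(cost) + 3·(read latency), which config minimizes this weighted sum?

Opt3

Opt1: 1·1846 + 3·15.4 = 1892.2
Opt2: 1·1202 + 3·13.5 = 1242.5
Opt3: 1·264 + 3·17.6 = 316.8
Opt4: 1·801 + 3·31.6 = 895.8
Opt5: 1·395 + 3·39.4 = 513.2
Opt6: 1·1964 + 3·21.8 = 2029.4
Opt7: 1·1266 + 3·6.7 = 1286.1
Opt8: 1·907 + 3·43.1 = 1036.3
Opt9: 1·1424 + 3·29.7 = 1513.1
Lowest: Opt3 at 316.8.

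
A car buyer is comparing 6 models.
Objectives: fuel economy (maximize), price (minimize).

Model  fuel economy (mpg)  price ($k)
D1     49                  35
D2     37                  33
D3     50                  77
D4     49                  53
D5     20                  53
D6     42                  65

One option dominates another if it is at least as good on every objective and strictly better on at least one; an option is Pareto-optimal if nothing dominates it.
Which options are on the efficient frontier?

D1: not dominated.
D2: not dominated (best price).
D3: not dominated (best fuel economy).
D4: dominated by D1 (fuel economy 49≥49, price 35≤53).
D5: dominated by D1 (fuel economy 49≥20, price 35≤53).
D6: dominated by D1 (fuel economy 49≥42, price 35≤65).

D1, D2, D3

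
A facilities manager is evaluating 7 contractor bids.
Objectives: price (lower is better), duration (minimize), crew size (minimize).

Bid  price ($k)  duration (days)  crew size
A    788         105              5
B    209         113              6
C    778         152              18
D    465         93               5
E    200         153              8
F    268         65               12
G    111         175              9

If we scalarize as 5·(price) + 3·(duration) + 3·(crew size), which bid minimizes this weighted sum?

G

A: 5·788 + 3·105 + 3·5 = 4270
B: 5·209 + 3·113 + 3·6 = 1402
C: 5·778 + 3·152 + 3·18 = 4400
D: 5·465 + 3·93 + 3·5 = 2619
E: 5·200 + 3·153 + 3·8 = 1483
F: 5·268 + 3·65 + 3·12 = 1571
G: 5·111 + 3·175 + 3·9 = 1107
Lowest: G at 1107.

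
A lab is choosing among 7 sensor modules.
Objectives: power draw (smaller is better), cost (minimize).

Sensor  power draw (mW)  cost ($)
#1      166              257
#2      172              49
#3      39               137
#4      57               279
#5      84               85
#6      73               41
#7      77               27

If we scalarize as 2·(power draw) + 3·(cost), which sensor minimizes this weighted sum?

#7

#1: 2·166 + 3·257 = 1103
#2: 2·172 + 3·49 = 491
#3: 2·39 + 3·137 = 489
#4: 2·57 + 3·279 = 951
#5: 2·84 + 3·85 = 423
#6: 2·73 + 3·41 = 269
#7: 2·77 + 3·27 = 235
Lowest: #7 at 235.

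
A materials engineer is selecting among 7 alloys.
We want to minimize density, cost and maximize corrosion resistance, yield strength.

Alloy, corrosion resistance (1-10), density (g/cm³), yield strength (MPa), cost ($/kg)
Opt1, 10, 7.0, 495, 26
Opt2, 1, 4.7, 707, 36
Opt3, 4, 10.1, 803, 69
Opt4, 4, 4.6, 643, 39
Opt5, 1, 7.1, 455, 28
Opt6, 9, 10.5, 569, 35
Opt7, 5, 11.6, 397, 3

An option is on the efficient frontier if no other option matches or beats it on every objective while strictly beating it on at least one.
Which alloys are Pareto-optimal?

Opt1: not dominated (best corrosion resistance).
Opt2: not dominated.
Opt3: not dominated (best yield strength).
Opt4: not dominated (best density).
Opt5: dominated by Opt1 (corrosion resistance 10≥1, density 7.0≤7.1, yield strength 495≥455, cost 26≤28).
Opt6: not dominated.
Opt7: not dominated (best cost).

Opt1, Opt2, Opt3, Opt4, Opt6, Opt7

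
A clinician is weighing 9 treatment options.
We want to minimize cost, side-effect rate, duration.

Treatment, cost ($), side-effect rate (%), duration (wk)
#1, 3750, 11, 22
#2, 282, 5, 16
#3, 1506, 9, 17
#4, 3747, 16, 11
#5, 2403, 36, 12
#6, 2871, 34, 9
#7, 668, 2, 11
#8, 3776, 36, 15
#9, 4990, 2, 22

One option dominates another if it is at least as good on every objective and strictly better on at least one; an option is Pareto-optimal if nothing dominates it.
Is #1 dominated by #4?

No

#4 vs #1: #4 is worse on side-effect rate (16 vs 11), so it does not dominate #1.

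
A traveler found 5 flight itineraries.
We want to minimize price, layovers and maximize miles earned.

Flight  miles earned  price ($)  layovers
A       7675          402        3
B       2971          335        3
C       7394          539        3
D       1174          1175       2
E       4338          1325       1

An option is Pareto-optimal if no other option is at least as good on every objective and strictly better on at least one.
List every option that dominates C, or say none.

A: miles earned 7675≥7394, price 402≤539, layovers 3≤3 — dominates C.
Others (B, D, E) are each worse than C on at least one objective.

A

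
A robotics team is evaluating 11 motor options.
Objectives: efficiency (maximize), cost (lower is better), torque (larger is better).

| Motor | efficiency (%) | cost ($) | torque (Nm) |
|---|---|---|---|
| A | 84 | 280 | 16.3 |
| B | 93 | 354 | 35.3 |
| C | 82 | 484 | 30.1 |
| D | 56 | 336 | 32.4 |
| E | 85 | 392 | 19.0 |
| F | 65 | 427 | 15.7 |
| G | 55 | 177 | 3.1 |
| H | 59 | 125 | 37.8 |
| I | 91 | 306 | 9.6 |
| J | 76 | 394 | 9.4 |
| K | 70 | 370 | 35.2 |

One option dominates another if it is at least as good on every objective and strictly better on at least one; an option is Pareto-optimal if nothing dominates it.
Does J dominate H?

No

J vs H: J is worse on cost (394 vs 125), so it does not dominate H.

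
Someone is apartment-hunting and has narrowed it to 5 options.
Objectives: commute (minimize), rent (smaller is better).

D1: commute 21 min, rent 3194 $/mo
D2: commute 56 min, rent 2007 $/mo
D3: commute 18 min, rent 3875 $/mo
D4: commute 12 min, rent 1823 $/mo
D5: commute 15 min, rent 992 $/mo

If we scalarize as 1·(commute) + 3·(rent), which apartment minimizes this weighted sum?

D1: 1·21 + 3·3194 = 9603
D2: 1·56 + 3·2007 = 6077
D3: 1·18 + 3·3875 = 11643
D4: 1·12 + 3·1823 = 5481
D5: 1·15 + 3·992 = 2991
Lowest: D5 at 2991.

D5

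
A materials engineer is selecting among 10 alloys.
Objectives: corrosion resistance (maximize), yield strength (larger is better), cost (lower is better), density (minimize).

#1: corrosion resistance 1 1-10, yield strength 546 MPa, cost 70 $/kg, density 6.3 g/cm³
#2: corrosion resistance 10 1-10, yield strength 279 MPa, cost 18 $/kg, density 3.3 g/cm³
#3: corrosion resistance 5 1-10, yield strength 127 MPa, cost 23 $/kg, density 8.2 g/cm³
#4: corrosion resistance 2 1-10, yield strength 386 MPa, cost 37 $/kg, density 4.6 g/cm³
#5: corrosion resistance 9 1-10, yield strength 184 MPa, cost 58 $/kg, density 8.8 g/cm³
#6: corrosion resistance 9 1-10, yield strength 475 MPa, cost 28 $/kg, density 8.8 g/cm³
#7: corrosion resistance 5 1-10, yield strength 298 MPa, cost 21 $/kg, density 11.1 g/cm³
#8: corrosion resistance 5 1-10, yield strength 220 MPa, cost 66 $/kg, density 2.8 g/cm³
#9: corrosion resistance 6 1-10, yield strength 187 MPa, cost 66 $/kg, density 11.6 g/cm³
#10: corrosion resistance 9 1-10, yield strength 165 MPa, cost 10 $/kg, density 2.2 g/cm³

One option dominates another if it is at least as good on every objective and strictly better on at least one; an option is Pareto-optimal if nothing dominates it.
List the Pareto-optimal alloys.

#1, #2, #4, #6, #7, #8, #10

#1: not dominated (best yield strength).
#2: not dominated (best corrosion resistance).
#3: dominated by #2 (corrosion resistance 10≥5, yield strength 279≥127, cost 18≤23, density 3.3≤8.2).
#4: not dominated.
#5: dominated by #2 (corrosion resistance 10≥9, yield strength 279≥184, cost 18≤58, density 3.3≤8.8).
#6: not dominated.
#7: not dominated.
#8: not dominated.
#9: dominated by #2 (corrosion resistance 10≥6, yield strength 279≥187, cost 18≤66, density 3.3≤11.6).
#10: not dominated (best cost).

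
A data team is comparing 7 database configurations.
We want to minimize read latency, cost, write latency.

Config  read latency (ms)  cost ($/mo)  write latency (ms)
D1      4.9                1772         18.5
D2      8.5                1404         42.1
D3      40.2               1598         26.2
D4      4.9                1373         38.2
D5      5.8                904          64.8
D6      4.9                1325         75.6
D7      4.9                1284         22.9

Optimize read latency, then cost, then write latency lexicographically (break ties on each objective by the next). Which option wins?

First minimize read latency: best is 4.9, kept {D1, D4, D6, D7}.
Then minimize cost: best is 1284, kept {D7}.

D7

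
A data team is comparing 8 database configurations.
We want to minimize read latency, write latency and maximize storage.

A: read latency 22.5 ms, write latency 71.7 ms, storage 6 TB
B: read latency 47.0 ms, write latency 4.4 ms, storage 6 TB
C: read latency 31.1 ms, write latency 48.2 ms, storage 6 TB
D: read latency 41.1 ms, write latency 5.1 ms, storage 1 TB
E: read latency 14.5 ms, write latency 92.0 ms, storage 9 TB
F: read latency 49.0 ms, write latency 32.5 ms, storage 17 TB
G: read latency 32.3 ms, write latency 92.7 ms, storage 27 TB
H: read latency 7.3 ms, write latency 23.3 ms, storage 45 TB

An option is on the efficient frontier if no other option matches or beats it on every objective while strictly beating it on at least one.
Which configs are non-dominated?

B, D, H

A: dominated by H (read latency 7.3≤22.5, write latency 23.3≤71.7, storage 45≥6).
B: not dominated (best write latency).
C: dominated by H (read latency 7.3≤31.1, write latency 23.3≤48.2, storage 45≥6).
D: not dominated.
E: dominated by H (read latency 7.3≤14.5, write latency 23.3≤92.0, storage 45≥9).
F: dominated by H (read latency 7.3≤49.0, write latency 23.3≤32.5, storage 45≥17).
G: dominated by H (read latency 7.3≤32.3, write latency 23.3≤92.7, storage 45≥27).
H: not dominated (best read latency).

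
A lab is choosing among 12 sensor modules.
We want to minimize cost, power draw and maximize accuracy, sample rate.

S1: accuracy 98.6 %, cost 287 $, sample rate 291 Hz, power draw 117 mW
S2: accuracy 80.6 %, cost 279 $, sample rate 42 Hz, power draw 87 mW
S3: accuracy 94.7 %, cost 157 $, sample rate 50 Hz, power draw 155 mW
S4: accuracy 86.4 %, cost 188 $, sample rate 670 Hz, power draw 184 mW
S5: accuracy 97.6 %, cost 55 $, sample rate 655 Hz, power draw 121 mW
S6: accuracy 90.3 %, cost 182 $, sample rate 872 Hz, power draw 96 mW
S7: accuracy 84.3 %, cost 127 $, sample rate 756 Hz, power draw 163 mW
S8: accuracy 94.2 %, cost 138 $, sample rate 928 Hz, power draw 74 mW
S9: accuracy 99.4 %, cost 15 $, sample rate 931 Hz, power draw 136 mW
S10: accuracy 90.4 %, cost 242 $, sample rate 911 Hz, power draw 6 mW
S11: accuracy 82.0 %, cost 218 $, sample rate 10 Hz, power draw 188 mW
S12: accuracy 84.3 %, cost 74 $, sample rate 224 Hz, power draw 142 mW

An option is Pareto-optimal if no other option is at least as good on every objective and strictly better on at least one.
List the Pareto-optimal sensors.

S1, S5, S8, S9, S10

S1: not dominated.
S2: dominated by S8 (accuracy 94.2≥80.6, cost 138≤279, sample rate 928≥42, power draw 74≤87).
S3: dominated by S5 (accuracy 97.6≥94.7, cost 55≤157, sample rate 655≥50, power draw 121≤155).
S4: dominated by S6 (accuracy 90.3≥86.4, cost 182≤188, sample rate 872≥670, power draw 96≤184).
S5: not dominated.
S6: dominated by S8 (accuracy 94.2≥90.3, cost 138≤182, sample rate 928≥872, power draw 74≤96).
S7: dominated by S9 (accuracy 99.4≥84.3, cost 15≤127, sample rate 931≥756, power draw 136≤163).
S8: not dominated.
S9: not dominated (best accuracy).
S10: not dominated (best power draw).
S11: dominated by S3 (accuracy 94.7≥82.0, cost 157≤218, sample rate 50≥10, power draw 155≤188).
S12: dominated by S5 (accuracy 97.6≥84.3, cost 55≤74, sample rate 655≥224, power draw 121≤142).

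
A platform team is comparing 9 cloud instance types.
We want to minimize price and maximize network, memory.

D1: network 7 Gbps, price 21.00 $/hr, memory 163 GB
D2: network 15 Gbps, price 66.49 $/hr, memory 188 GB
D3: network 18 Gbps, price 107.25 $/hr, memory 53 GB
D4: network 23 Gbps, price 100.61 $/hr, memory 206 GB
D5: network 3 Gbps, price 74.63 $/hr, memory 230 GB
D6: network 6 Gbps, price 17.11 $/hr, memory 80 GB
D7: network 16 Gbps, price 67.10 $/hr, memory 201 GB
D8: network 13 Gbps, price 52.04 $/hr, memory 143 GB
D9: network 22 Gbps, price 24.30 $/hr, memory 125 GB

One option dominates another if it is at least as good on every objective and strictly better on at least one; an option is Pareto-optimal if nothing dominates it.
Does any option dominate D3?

Yes

D4 vs D3: network 23≥18, price 100.61≤107.25, memory 206≥53 — D4 is at least as good on every objective and strictly better on at least one, so D4 dominates D3.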